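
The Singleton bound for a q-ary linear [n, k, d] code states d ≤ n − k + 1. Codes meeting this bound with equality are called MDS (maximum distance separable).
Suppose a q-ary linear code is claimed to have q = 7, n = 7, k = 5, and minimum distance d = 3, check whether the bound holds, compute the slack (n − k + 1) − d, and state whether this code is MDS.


Singleton RHS = n − k + 1 = 3, slack = 0, bound satisfied, MDS.

Singleton bound: d ≤ n − k + 1.
Here n = 7, k = 5, so n − k + 1 = 3.
Given d = 3, check d ≤ 3: YES.
Slack = (n − k + 1) − d = 0.
The code is MDS (slack = 0).
Description: the claimed parameters are [7, 5, 3]_7; such a code would be MDS (meets Singleton bound).


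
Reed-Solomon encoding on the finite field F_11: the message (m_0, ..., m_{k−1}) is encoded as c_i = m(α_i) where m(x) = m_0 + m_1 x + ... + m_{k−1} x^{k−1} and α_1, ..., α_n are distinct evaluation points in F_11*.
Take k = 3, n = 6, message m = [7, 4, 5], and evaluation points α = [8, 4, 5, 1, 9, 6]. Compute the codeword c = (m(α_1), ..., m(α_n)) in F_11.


c = [7, 4, 9, 5, 8, 2]

Message polynomial: m(x) = 7 + 4·x + 5·x^2 (mod 11).
For each evaluation point α_i, compute m(α_i) mod 11:
  α_1 = 8: Horner steps 5 → 0 → 7, so m(8) = 7.
  α_2 = 4: Horner steps 5 → 2 → 4, so m(4) = 4.
  α_3 = 5: Horner steps 5 → 7 → 9, so m(5) = 9.
  α_4 = 1: Horner steps 5 → 9 → 5, so m(1) = 5.
  α_5 = 9: Horner steps 5 → 5 → 8, so m(9) = 8.
  α_6 = 6: Horner steps 5 → 1 → 2, so m(6) = 2.
Codeword c = [7, 4, 9, 5, 8, 2] ∈ F_11^6.


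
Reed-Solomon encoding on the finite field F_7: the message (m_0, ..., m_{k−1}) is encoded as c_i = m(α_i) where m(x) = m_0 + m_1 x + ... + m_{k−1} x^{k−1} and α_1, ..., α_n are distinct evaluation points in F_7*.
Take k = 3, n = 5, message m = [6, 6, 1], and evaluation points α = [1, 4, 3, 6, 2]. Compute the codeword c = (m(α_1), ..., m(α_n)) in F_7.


c = [6, 4, 5, 1, 1]

Message polynomial: m(x) = 6 + 6·x + 1·x^2 (mod 7).
For each evaluation point α_i, compute m(α_i) mod 7:
  α_1 = 1: Horner steps 1 → 0 → 6, so m(1) = 6.
  α_2 = 4: Horner steps 1 → 3 → 4, so m(4) = 4.
  α_3 = 3: Horner steps 1 → 2 → 5, so m(3) = 5.
  α_4 = 6: Horner steps 1 → 5 → 1, so m(6) = 1.
  α_5 = 2: Horner steps 1 → 1 → 1, so m(2) = 1.
Codeword c = [6, 4, 5, 1, 1] ∈ F_7^5.


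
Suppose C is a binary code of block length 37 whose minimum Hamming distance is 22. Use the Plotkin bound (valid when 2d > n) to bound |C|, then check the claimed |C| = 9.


Plotkin bound M ≤ 6; given |C| = 9 > bound (violated).

Check applicability: 2d = 44, n = 37.
2d − n = 7 > 0, so Plotkin applies.
Compute d/(2d−n) = 22/7 ≈ 3.1429.
⌊d/(2d−n)⌋ = 3.
Plotkin bound: M ≤ 2·3 = 6.
Given |C| = 9, check: VIOLATED.
This |C| is above the Plotkin bound, so no binary code with n = 37, d = 22 and 9 codewords exists.


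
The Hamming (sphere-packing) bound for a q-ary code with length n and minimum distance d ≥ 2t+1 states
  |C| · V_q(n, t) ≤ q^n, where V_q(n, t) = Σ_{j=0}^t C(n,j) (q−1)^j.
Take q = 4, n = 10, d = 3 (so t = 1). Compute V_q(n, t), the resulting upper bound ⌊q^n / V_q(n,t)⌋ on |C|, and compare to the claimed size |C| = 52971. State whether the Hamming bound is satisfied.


V_q(n, t) = 31, q^n = 1048576, Hamming bound = 33825, |C| = 52971 > bound (violated).

Step 1: Compute V_q(n, t) = Σ_{j=0}^1 C(n, j) (q−1)^j.
  j = 0: C(10,0)·(3)^0 = 1·1 = 1.
  j = 1: C(10,1)·(3)^1 = 10·3 = 30.
  V_q(n, t) = 1 + 30 = 31.
Step 2: q^n = 4^10 = 1048576.
Step 3: Hamming bound ⌊q^n / V_q(n,t)⌋ = ⌊1048576/31⌋ = 33825.
Step 4: Compare |C| = 52971 to 33825: violated.
The claimed |C| lies above the Hamming bound, so no 4-ary code of length 10 with d ≥ 3 can have 52971 codewords.


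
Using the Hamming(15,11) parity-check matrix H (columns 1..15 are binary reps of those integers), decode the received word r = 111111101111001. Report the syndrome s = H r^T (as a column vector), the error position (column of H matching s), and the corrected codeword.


s = (1, 0, 1, 1)^T, error position = 11, corrected codeword c = 111111101101001

Compute s = H r^T mod 2 one row at a time:
  s_1 = 0 + 1 + 1 + 1 + 1 + 0 + 0 + 1 = 5 ≡ 1 (mod 2).
  s_2 = 1 + 1 + 1 + 1 + 1 + 0 + 0 + 1 = 6 ≡ 0 (mod 2).
  s_3 = 1 + 1 + 1 + 1 + 1 + 1 + 0 + 1 = 7 ≡ 1 (mod 2).
  s_4 = 1 + 1 + 1 + 1 + 1 + 1 + 0 + 1 = 7 ≡ 1 (mod 2).
s = (1, 0, 1, 1)^T — this equals column 11 of H (binary 1011), so error is at position 11.
Correct: flip bit 11 of r = 111111101111001 to get c = 111111101101001.


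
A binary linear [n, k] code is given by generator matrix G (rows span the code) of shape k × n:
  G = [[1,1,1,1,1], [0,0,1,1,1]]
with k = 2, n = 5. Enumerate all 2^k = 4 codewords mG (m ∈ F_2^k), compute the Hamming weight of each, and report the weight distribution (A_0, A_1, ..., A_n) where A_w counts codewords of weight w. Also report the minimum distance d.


Weight distribution: A_0 = 1, A_2 = 1, A_3 = 1, A_5 = 1. Minimum distance d = 2.

Enumerate all 2^2 = 4 messages m ∈ F_2^2.
For each, compute codeword c = mG in F_2^5, then tally its weight.
  m = 00 → c = 00000, weight = 0.
  m = 10 → c = 11111, weight = 5.
  m = 01 → c = 00111, weight = 3.
  m = 11 → c = 11000, weight = 2.
Tally weights:
  weight 0: 1 codewords.
  weight 2: 1 codewords.
  weight 3: 1 codewords.
  weight 5: 1 codewords.
Minimum distance d = smallest w > 0 with A_w > 0 = 2.
Sanity: Σ A_w = 4 = 2^2 = 4 ✓.


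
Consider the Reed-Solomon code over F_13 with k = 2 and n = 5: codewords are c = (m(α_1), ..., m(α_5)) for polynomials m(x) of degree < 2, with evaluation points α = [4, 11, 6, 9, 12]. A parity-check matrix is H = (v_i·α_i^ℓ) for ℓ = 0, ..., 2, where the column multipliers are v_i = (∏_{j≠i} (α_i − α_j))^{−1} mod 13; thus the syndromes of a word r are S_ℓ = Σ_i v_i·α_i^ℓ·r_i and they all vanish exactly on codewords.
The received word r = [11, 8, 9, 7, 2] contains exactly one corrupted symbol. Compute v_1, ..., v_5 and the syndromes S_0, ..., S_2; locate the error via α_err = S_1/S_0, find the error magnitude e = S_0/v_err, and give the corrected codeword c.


S = (5, 4, 11), error at position 3, error magnitude e = 10, c = [11, 8, 12, 7, 2].

Step 1: column multipliers v_i = (∏_{j≠i}(α_i − α_j))^{−1} mod 13.
  i = 1 (α = 4): (4−11)(4−6)(4−9)(4−12) = (−7)·(−2)·(−5)·(−8) = 560 ≡ 1, so v_1 = 1^{−1} = 1 (mod 13).
  i = 2 (α = 11): (11−4)(11−6)(11−9)(11−12) = 7·5·2·(−1) = −70 ≡ 8, so v_2 = 8^{−1} = 5 (mod 13).
  i = 3 (α = 6): (6−4)(6−11)(6−9)(6−12) = 2·(−5)·(−3)·(−6) = −180 ≡ 2, so v_3 = 2^{−1} = 7 (mod 13).
  i = 4 (α = 9): (9−4)(9−11)(9−6)(9−12) = 5·(−2)·3·(−3) = 90 ≡ 12, so v_4 = 12^{−1} = 12 (mod 13).
  i = 5 (α = 12): (12−4)(12−11)(12−6)(12−9) = 8·1·6·3 = 144 ≡ 1, so v_5 = 1^{−1} = 1 (mod 13).
  v = [1, 5, 7, 12, 1].
Step 2: syndromes of r = [11, 8, 9, 7, 2] (all sums mod 13).
  S_0 = Σ v_i r_i = 1·11 + 5·8 + 7·9 + 12·7 + 1·2 = 200 ≡ 5.
  S_1 = Σ v_i α_i r_i = 1·4·11 + 5·11·8 + 7·6·9 + 12·9·7 + 1·12·2 = 1642 ≡ 4.
  α_i^2 mod 13 = [3, 4, 10, 3, 1].
  S_2 = Σ v_i α_i^2 r_i = 1·3·11 + 5·4·8 + 7·10·9 + 12·3·7 + 1·1·2 = 1077 ≡ 11.
  S = (5, 4, 11) ≠ 0, so r is not a codeword (an error is present).
Step 3: locate the error. For a single error e at position i, S_ℓ = v_i·e·α_i^ℓ, so α_err = S_1/S_0.
  S_0^{−1} = 5^{−1} = 8 (mod 13), so α_err = 4·8 = 32 ≡ 6 = α_3. Error position i = 3.
  Consistency check: S_2/S_1 = 11·10 = 110 ≡ 6 = α_err ✓ (single-error assumption holds).
Step 4: error magnitude e = S_0/v_3 = S_0·∏_{j≠3}(α_3 − α_j) = 5·2 = 10 ≡ 10 (mod 13).
Step 5: correct position 3: c_3 = r_3 − e = 9 − 10 ≡ 12 (mod 13). Hence c = [11, 8, 12, 7, 2].
  Check: interpolating c through the α_i gives m(x) = 9 + 7·x (degree < 2) with m(α_i) = c_i for every i, so c is indeed a codeword.


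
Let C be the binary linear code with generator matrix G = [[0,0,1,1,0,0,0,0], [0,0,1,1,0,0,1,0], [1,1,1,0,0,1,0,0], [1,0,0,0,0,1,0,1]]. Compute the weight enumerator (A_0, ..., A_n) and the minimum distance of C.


Weight distribution: A_0 = 1, A_1 = 1, A_2 = 1, A_3 = 4, A_4 = 5, A_5 = 3, A_6 = 1. Minimum distance d = 1.

Enumerate all 2^4 = 16 messages m ∈ F_2^4.
For each, compute codeword c = mG in F_2^8, then tally its weight.
  m = 0000 → c = 00000000, weight = 0.
  m = 1000 → c = 00110000, weight = 2.
  m = 0100 → c = 00110010, weight = 3.
  m = 1100 → c = 00000010, weight = 1.
  m = 0010 → c = 11100100, weight = 4.
  m = 1010 → c = 11010100, weight = 4.
  m = 0110 → c = 11010110, weight = 5.
  m = 1110 → c = 11100110, weight = 5.
  m = 0001 → c = 10000101, weight = 3.
  m = 1001 → c = 10110101, weight = 5.
  m = 0101 → c = 10110111, weight = 6.
  m = 1101 → c = 10000111, weight = 4.
  m = 0011 → c = 01100001, weight = 3.
  m = 1011 → c = 01010001, weight = 3.
  m = 0111 → c = 01010011, weight = 4.
  m = 1111 → c = 01100011, weight = 4.
Tally weights:
  weight 0: 1 codewords.
  weight 1: 1 codewords.
  weight 2: 1 codewords.
  weight 3: 4 codewords.
  weight 4: 5 codewords.
  weight 5: 3 codewords.
  weight 6: 1 codewords.
Minimum distance d = smallest w > 0 with A_w > 0 = 1.
Sanity: Σ A_w = 16 = 2^4 = 16 ✓.


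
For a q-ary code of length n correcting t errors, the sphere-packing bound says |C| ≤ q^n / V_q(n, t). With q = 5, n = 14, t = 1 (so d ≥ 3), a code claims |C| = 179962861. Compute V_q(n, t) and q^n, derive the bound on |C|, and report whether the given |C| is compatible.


V_q(n, t) = 57, q^n = 6103515625, Hamming bound = 107079221, |C| = 179962861 > bound (violated).

Step 1: Compute V_q(n, t) = Σ_{j=0}^1 C(n, j) (q−1)^j.
  j = 0: C(14,0)·(4)^0 = 1·1 = 1.
  j = 1: C(14,1)·(4)^1 = 14·4 = 56.
  V_q(n, t) = 1 + 56 = 57.
Step 2: q^n = 5^14 = 6103515625.
Step 3: Hamming bound ⌊q^n / V_q(n,t)⌋ = ⌊6103515625/57⌋ = 107079221.
Step 4: Compare |C| = 179962861 to 107079221: violated.
The claimed |C| lies above the Hamming bound, so no 5-ary code of length 14 with d ≥ 3 can have 179962861 codewords.


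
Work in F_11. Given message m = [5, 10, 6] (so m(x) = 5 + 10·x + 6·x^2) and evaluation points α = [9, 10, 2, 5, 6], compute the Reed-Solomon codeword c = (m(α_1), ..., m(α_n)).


c = [9, 1, 5, 7, 6]

Message polynomial: m(x) = 5 + 10·x + 6·x^2 (mod 11).
For each evaluation point α_i, compute m(α_i) mod 11:
  α_1 = 9: Horner steps 6 → 9 → 9, so m(9) = 9.
  α_2 = 10: Horner steps 6 → 4 → 1, so m(10) = 1.
  α_3 = 2: Horner steps 6 → 0 → 5, so m(2) = 5.
  α_4 = 5: Horner steps 6 → 7 → 7, so m(5) = 7.
  α_5 = 6: Horner steps 6 → 2 → 6, so m(6) = 6.
Codeword c = [9, 1, 5, 7, 6] ∈ F_11^5.


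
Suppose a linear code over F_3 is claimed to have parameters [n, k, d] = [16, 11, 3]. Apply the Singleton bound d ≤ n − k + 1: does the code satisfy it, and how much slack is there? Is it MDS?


Singleton RHS = n − k + 1 = 6, slack = 3, bound satisfied, not MDS.

Singleton bound: d ≤ n − k + 1.
Here n = 16, k = 11, so n − k + 1 = 6.
Given d = 3, check d ≤ 6: YES.
Slack = (n − k + 1) − d = 3.
The code is NOT MDS (slack = 3 > 0).
Description: the claimed parameters are [16, 11, 3]_3; such a code would be non-MDS.


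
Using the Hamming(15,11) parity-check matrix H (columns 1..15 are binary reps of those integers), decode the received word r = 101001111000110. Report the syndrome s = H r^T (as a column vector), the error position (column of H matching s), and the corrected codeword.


s = (0, 0, 0, 1)^T, error position = 1, corrected codeword c = 001001111000110

Compute s = H r^T mod 2 one row at a time:
  s_1 = 1 + 1 + 0 + 0 + 0 + 1 + 1 + 0 = 4 ≡ 0 (mod 2).
  s_2 = 0 + 0 + 1 + 1 + 0 + 1 + 1 + 0 = 4 ≡ 0 (mod 2).
  s_3 = 0 + 1 + 1 + 1 + 0 + 0 + 1 + 0 = 4 ≡ 0 (mod 2).
  s_4 = 1 + 1 + 0 + 1 + 1 + 0 + 1 + 0 = 5 ≡ 1 (mod 2).
s = (0, 0, 0, 1)^T — this equals column 1 of H (binary 0001), so error is at position 1.
Correct: flip bit 1 of r = 101001111000110 to get c = 001001111000110.


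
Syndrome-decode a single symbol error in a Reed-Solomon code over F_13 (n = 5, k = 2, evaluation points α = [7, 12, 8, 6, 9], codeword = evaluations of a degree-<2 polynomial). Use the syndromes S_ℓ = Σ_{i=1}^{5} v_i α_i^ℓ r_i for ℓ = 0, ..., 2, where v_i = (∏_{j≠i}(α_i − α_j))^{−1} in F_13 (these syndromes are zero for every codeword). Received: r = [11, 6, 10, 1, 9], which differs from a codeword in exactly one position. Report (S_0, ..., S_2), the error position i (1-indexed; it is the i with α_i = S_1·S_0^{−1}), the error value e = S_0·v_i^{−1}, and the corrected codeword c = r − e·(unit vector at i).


S = (8, 9, 2), error at position 4, error magnitude e = 2, c = [11, 6, 10, 12, 9].

Step 1: column multipliers v_i = (∏_{j≠i}(α_i − α_j))^{−1} mod 13.
  i = 1 (α = 7): (7−12)(7−8)(7−6)(7−9) = (−5)·(−1)·1·(−2) = −10 ≡ 3, so v_1 = 3^{−1} = 9 (mod 13).
  i = 2 (α = 12): (12−7)(12−8)(12−6)(12−9) = 5·4·6·3 = 360 ≡ 9, so v_2 = 9^{−1} = 3 (mod 13).
  i = 3 (α = 8): (8−7)(8−12)(8−6)(8−9) = 1·(−4)·2·(−1) = 8 ≡ 8, so v_3 = 8^{−1} = 5 (mod 13).
  i = 4 (α = 6): (6−7)(6−12)(6−8)(6−9) = (−1)·(−6)·(−2)·(−3) = 36 ≡ 10, so v_4 = 10^{−1} = 4 (mod 13).
  i = 5 (α = 9): (9−7)(9−12)(9−8)(9−6) = 2·(−3)·1·3 = −18 ≡ 8, so v_5 = 8^{−1} = 5 (mod 13).
  v = [9, 3, 5, 4, 5].
Step 2: syndromes of r = [11, 6, 10, 1, 9] (all sums mod 13).
  S_0 = Σ v_i r_i = 9·11 + 3·6 + 5·10 + 4·1 + 5·9 = 216 ≡ 8.
  S_1 = Σ v_i α_i r_i = 9·7·11 + 3·12·6 + 5·8·10 + 4·6·1 + 5·9·9 = 1738 ≡ 9.
  α_i^2 mod 13 = [10, 1, 12, 10, 3].
  S_2 = Σ v_i α_i^2 r_i = 9·10·11 + 3·1·6 + 5·12·10 + 4·10·1 + 5·3·9 = 1783 ≡ 2.
  S = (8, 9, 2) ≠ 0, so r is not a codeword (an error is present).
Step 3: locate the error. For a single error e at position i, S_ℓ = v_i·e·α_i^ℓ, so α_err = S_1/S_0.
  S_0^{−1} = 8^{−1} = 5 (mod 13), so α_err = 9·5 = 45 ≡ 6 = α_4. Error position i = 4.
  Consistency check: S_2/S_1 = 2·3 = 6 ≡ 6 = α_err ✓ (single-error assumption holds).
Step 4: error magnitude e = S_0/v_4 = S_0·∏_{j≠4}(α_4 − α_j) = 8·10 = 80 ≡ 2 (mod 13).
Step 5: correct position 4: c_4 = r_4 − e = 1 − 2 ≡ 12 (mod 13). Hence c = [11, 6, 10, 12, 9].
  Check: interpolating c through the α_i gives m(x) = 5 + 12·x (degree < 2) with m(α_i) = c_i for every i, so c is indeed a codeword.


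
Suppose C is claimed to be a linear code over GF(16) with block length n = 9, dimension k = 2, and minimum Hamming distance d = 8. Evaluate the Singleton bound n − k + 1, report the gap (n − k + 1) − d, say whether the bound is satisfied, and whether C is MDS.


Singleton RHS = n − k + 1 = 8, slack = 0, bound satisfied, MDS.

Singleton bound: d ≤ n − k + 1.
Here n = 9, k = 2, so n − k + 1 = 8.
Given d = 8, check d ≤ 8: YES.
Slack = (n − k + 1) − d = 0.
The code is MDS (slack = 0).
Description: the claimed parameters are [9, 2, 8]_16; such a code would be MDS (meets Singleton bound).


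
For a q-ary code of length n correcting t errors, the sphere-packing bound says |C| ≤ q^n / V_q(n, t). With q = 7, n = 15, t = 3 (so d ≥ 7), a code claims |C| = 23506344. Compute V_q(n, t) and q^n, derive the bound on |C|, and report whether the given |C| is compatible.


V_q(n, t) = 102151, q^n = 4747561509943, Hamming bound = 46475918, |C| = 23506344 ≤ bound (satisfied).

Step 1: Compute V_q(n, t) = Σ_{j=0}^3 C(n, j) (q−1)^j.
  j = 0: C(15,0)·(6)^0 = 1·1 = 1.
  j = 1: C(15,1)·(6)^1 = 15·6 = 90.
  j = 2: C(15,2)·(6)^2 = 105·36 = 3780.
  j = 3: C(15,3)·(6)^3 = 455·216 = 98280.
  V_q(n, t) = 1 + 90 + 3780 + 98280 = 102151.
Step 2: q^n = 7^15 = 4747561509943.
Step 3: Hamming bound ⌊q^n / V_q(n,t)⌋ = ⌊4747561509943/102151⌋ = 46475918.
Step 4: Compare |C| = 23506344 to 46475918: satisfied.
The claimed |C| lies below the Hamming bound.


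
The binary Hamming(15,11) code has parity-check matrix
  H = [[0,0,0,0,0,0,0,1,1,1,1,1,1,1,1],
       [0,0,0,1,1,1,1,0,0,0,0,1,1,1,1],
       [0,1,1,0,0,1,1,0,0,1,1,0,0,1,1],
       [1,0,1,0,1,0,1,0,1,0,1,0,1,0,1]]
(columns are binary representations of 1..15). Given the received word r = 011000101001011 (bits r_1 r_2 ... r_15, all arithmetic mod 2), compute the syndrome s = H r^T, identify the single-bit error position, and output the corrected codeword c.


s = (0, 0, 1, 0)^T, error position = 2, corrected codeword c = 001000101001011

Compute s = H r^T mod 2 one row at a time:
  s_1 = 0 + 1 + 0 + 0 + 1 + 0 + 1 + 1 = 4 ≡ 0 (mod 2).
  s_2 = 0 + 0 + 0 + 1 + 1 + 0 + 1 + 1 = 4 ≡ 0 (mod 2).
  s_3 = 1 + 1 + 0 + 1 + 0 + 0 + 1 + 1 = 5 ≡ 1 (mod 2).
  s_4 = 0 + 1 + 0 + 1 + 1 + 0 + 0 + 1 = 4 ≡ 0 (mod 2).
s = (0, 0, 1, 0)^T — this equals column 2 of H (binary 0010), so error is at position 2.
Correct: flip bit 2 of r = 011000101001011 to get c = 001000101001011.


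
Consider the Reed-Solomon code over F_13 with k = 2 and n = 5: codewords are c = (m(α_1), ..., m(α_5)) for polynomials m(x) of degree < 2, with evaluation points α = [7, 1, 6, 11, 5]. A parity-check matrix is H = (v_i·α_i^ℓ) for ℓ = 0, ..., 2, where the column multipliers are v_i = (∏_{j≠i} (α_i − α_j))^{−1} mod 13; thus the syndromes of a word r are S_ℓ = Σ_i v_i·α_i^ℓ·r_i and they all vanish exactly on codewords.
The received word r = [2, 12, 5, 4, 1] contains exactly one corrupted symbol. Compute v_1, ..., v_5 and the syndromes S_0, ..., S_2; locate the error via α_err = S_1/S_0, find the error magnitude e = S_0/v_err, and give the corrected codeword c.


S = (3, 5, 4), error at position 3, error magnitude e = 10, c = [2, 12, 8, 4, 1].

Step 1: column multipliers v_i = (∏_{j≠i}(α_i − α_j))^{−1} mod 13.
  i = 1 (α = 7): (7−1)(7−6)(7−11)(7−5) = 6·1·(−4)·2 = −48 ≡ 4, so v_1 = 4^{−1} = 10 (mod 13).
  i = 2 (α = 1): (1−7)(1−6)(1−11)(1−5) = (−6)·(−5)·(−10)·(−4) = 1200 ≡ 4, so v_2 = 4^{−1} = 10 (mod 13).
  i = 3 (α = 6): (6−7)(6−1)(6−11)(6−5) = (−1)·5·(−5)·1 = 25 ≡ 12, so v_3 = 12^{−1} = 12 (mod 13).
  i = 4 (α = 11): (11−7)(11−1)(11−6)(11−5) = 4·10·5·6 = 1200 ≡ 4, so v_4 = 4^{−1} = 10 (mod 13).
  i = 5 (α = 5): (5−7)(5−1)(5−6)(5−11) = (−2)·4·(−1)·(−6) = −48 ≡ 4, so v_5 = 4^{−1} = 10 (mod 13).
  v = [10, 10, 12, 10, 10].
Step 2: syndromes of r = [2, 12, 5, 4, 1] (all sums mod 13).
  S_0 = Σ v_i r_i = 10·2 + 10·12 + 12·5 + 10·4 + 10·1 = 250 ≡ 3.
  S_1 = Σ v_i α_i r_i = 10·7·2 + 10·1·12 + 12·6·5 + 10·11·4 + 10·5·1 = 1110 ≡ 5.
  α_i^2 mod 13 = [10, 1, 10, 4, 12].
  S_2 = Σ v_i α_i^2 r_i = 10·10·2 + 10·1·12 + 12·10·5 + 10·4·4 + 10·12·1 = 1200 ≡ 4.
  S = (3, 5, 4) ≠ 0, so r is not a codeword (an error is present).
Step 3: locate the error. For a single error e at position i, S_ℓ = v_i·e·α_i^ℓ, so α_err = S_1/S_0.
  S_0^{−1} = 3^{−1} = 9 (mod 13), so α_err = 5·9 = 45 ≡ 6 = α_3. Error position i = 3.
  Consistency check: S_2/S_1 = 4·8 = 32 ≡ 6 = α_err ✓ (single-error assumption holds).
Step 4: error magnitude e = S_0/v_3 = S_0·∏_{j≠3}(α_3 − α_j) = 3·12 = 36 ≡ 10 (mod 13).
Step 5: correct position 3: c_3 = r_3 − e = 5 − 10 ≡ 8 (mod 13). Hence c = [2, 12, 8, 4, 1].
  Check: interpolating c through the α_i gives m(x) = 5 + 7·x (degree < 2) with m(α_i) = c_i for every i, so c is indeed a codeword.


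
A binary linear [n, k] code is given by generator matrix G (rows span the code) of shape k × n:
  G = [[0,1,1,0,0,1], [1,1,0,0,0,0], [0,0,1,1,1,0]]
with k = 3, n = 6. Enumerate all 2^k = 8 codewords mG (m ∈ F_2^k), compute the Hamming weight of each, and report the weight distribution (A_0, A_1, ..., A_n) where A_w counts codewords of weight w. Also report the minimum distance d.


Weight distribution: A_0 = 1, A_2 = 1, A_3 = 3, A_4 = 2, A_5 = 1. Minimum distance d = 2.

Enumerate all 2^3 = 8 messages m ∈ F_2^3.
For each, compute codeword c = mG in F_2^6, then tally its weight.
  m = 000 → c = 000000, weight = 0.
  m = 100 → c = 011001, weight = 3.
  m = 010 → c = 110000, weight = 2.
  m = 110 → c = 101001, weight = 3.
  m = 001 → c = 001110, weight = 3.
  m = 101 → c = 010111, weight = 4.
  m = 011 → c = 111110, weight = 5.
  m = 111 → c = 100111, weight = 4.
Tally weights:
  weight 0: 1 codewords.
  weight 2: 1 codewords.
  weight 3: 3 codewords.
  weight 4: 2 codewords.
  weight 5: 1 codewords.
Minimum distance d = smallest w > 0 with A_w > 0 = 2.
Sanity: Σ A_w = 8 = 2^3 = 8 ✓.


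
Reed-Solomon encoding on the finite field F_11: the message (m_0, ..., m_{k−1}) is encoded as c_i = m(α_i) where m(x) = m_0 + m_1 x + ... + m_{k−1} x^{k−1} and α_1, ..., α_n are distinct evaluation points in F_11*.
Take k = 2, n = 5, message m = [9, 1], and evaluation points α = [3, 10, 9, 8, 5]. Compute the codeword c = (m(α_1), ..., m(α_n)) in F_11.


c = [1, 8, 7, 6, 3]

Message polynomial: m(x) = 9 + 1·x (mod 11).
For each evaluation point α_i, compute m(α_i) mod 11:
  α_1 = 3: Horner steps 1 → 1, so m(3) = 1.
  α_2 = 10: Horner steps 1 → 8, so m(10) = 8.
  α_3 = 9: Horner steps 1 → 7, so m(9) = 7.
  α_4 = 8: Horner steps 1 → 6, so m(8) = 6.
  α_5 = 5: Horner steps 1 → 3, so m(5) = 3.
Codeword c = [1, 8, 7, 6, 3] ∈ F_11^5.


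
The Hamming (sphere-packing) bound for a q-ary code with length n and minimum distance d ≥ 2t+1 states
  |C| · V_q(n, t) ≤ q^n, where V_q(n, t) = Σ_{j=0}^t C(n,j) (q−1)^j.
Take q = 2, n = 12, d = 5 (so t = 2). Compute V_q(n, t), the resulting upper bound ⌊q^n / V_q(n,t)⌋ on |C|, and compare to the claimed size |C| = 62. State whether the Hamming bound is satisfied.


V_q(n, t) = 79, q^n = 4096, Hamming bound = 51, |C| = 62 > bound (violated).

Step 1: Compute V_q(n, t) = Σ_{j=0}^2 C(n, j) (q−1)^j.
  j = 0: C(12,0)·(1)^0 = 1·1 = 1.
  j = 1: C(12,1)·(1)^1 = 12·1 = 12.
  j = 2: C(12,2)·(1)^2 = 66·1 = 66.
  V_q(n, t) = 1 + 12 + 66 = 79.
Step 2: q^n = 2^12 = 4096.
Step 3: Hamming bound ⌊q^n / V_q(n,t)⌋ = ⌊4096/79⌋ = 51.
Step 4: Compare |C| = 62 to 51: violated.
The claimed |C| lies above the Hamming bound, so no 2-ary code of length 12 with d ≥ 5 can have 62 codewords.


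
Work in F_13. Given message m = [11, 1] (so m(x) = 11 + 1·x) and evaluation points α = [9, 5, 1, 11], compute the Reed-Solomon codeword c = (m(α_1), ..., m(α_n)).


c = [7, 3, 12, 9]

Message polynomial: m(x) = 11 + 1·x (mod 13).
For each evaluation point α_i, compute m(α_i) mod 13:
  α_1 = 9: Horner steps 1 → 7, so m(9) = 7.
  α_2 = 5: Horner steps 1 → 3, so m(5) = 3.
  α_3 = 1: Horner steps 1 → 12, so m(1) = 12.
  α_4 = 11: Horner steps 1 → 9, so m(11) = 9.
Codeword c = [7, 3, 12, 9] ∈ F_13^4.


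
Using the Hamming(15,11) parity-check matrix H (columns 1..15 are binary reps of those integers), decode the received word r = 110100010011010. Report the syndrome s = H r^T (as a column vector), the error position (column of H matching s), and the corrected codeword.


s = (0, 1, 1, 0)^T, error position = 6, corrected codeword c = 110101010011010

Compute s = H r^T mod 2 one row at a time:
  s_1 = 1 + 0 + 0 + 1 + 1 + 0 + 1 + 0 = 4 ≡ 0 (mod 2).
  s_2 = 1 + 0 + 0 + 0 + 1 + 0 + 1 + 0 = 3 ≡ 1 (mod 2).
  s_3 = 1 + 0 + 0 + 0 + 0 + 1 + 1 + 0 = 3 ≡ 1 (mod 2).
  s_4 = 1 + 0 + 0 + 0 + 0 + 1 + 0 + 0 = 2 ≡ 0 (mod 2).
s = (0, 1, 1, 0)^T — this equals column 6 of H (binary 0110), so error is at position 6.
Correct: flip bit 6 of r = 110100010011010 to get c = 110101010011010.


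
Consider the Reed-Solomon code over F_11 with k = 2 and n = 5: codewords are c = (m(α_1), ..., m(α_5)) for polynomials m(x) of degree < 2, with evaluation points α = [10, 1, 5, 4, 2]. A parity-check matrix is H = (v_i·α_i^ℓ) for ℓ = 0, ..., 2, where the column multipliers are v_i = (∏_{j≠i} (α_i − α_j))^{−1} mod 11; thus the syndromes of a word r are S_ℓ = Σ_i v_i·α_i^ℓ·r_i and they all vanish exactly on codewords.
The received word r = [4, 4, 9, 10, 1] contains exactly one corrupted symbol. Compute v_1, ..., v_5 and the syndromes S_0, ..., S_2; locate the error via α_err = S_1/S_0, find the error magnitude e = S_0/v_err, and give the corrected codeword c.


S = (10, 10, 10), error at position 2, error magnitude e = 2, c = [4, 2, 9, 10, 1].

Step 1: column multipliers v_i = (∏_{j≠i}(α_i − α_j))^{−1} mod 11.
  i = 1 (α = 10): (10−1)(10−5)(10−4)(10−2) = 9·5·6·8 = 2160 ≡ 4, so v_1 = 4^{−1} = 3 (mod 11).
  i = 2 (α = 1): (1−10)(1−5)(1−4)(1−2) = (−9)·(−4)·(−3)·(−1) = 108 ≡ 9, so v_2 = 9^{−1} = 5 (mod 11).
  i = 3 (α = 5): (5−10)(5−1)(5−4)(5−2) = (−5)·4·1·3 = −60 ≡ 6, so v_3 = 6^{−1} = 2 (mod 11).
  i = 4 (α = 4): (4−10)(4−1)(4−5)(4−2) = (−6)·3·(−1)·2 = 36 ≡ 3, so v_4 = 3^{−1} = 4 (mod 11).
  i = 5 (α = 2): (2−10)(2−1)(2−5)(2−4) = (−8)·1·(−3)·(−2) = −48 ≡ 7, so v_5 = 7^{−1} = 8 (mod 11).
  v = [3, 5, 2, 4, 8].
Step 2: syndromes of r = [4, 4, 9, 10, 1] (all sums mod 11).
  S_0 = Σ v_i r_i = 3·4 + 5·4 + 2·9 + 4·10 + 8·1 = 98 ≡ 10.
  S_1 = Σ v_i α_i r_i = 3·10·4 + 5·1·4 + 2·5·9 + 4·4·10 + 8·2·1 = 406 ≡ 10.
  α_i^2 mod 11 = [1, 1, 3, 5, 4].
  S_2 = Σ v_i α_i^2 r_i = 3·1·4 + 5·1·4 + 2·3·9 + 4·5·10 + 8·4·1 = 318 ≡ 10.
  S = (10, 10, 10) ≠ 0, so r is not a codeword (an error is present).
Step 3: locate the error. For a single error e at position i, S_ℓ = v_i·e·α_i^ℓ, so α_err = S_1/S_0.
  S_0^{−1} = 10^{−1} = 10 (mod 11), so α_err = 10·10 = 100 ≡ 1 = α_2. Error position i = 2.
  Consistency check: S_2/S_1 = 10·10 = 100 ≡ 1 = α_err ✓ (single-error assumption holds).
Step 4: error magnitude e = S_0/v_2 = S_0·∏_{j≠2}(α_2 − α_j) = 10·9 = 90 ≡ 2 (mod 11).
Step 5: correct position 2: c_2 = r_2 − e = 4 − 2 ≡ 2 (mod 11). Hence c = [4, 2, 9, 10, 1].
  Check: interpolating c through the α_i gives m(x) = 3 + 10·x (degree < 2) with m(α_i) = c_i for every i, so c is indeed a codeword.


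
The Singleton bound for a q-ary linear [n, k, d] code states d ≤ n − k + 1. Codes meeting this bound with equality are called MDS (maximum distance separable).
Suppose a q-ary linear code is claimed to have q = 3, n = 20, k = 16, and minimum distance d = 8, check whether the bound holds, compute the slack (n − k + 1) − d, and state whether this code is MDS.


Singleton RHS = n − k + 1 = 5, slack = -3, bound violated (no such code; not MDS).

Singleton bound: d ≤ n − k + 1.
Here n = 20, k = 16, so n − k + 1 = 5.
Given d = 8, check d ≤ 5: NO.
Slack = (n − k + 1) − d = -3.
The slack is negative: d = 8 exceeds n − k + 1 = 5 by 3, so the Singleton bound is violated and no linear [20, 16, 8]_3 code can exist. In particular it is not MDS (MDS requires d = n − k + 1 exactly).
Description: the claimed parameters are [20, 16, 8]_3; such a code would be impossible (violates the Singleton bound).


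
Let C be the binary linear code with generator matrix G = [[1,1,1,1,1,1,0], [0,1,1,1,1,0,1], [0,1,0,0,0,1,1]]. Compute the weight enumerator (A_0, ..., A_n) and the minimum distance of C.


Weight distribution: A_0 = 1, A_2 = 1, A_3 = 2, A_4 = 1, A_5 = 2, A_6 = 1. Minimum distance d = 2.

Enumerate all 2^3 = 8 messages m ∈ F_2^3.
For each, compute codeword c = mG in F_2^7, then tally its weight.
  m = 000 → c = 0000000, weight = 0.
  m = 100 → c = 1111110, weight = 6.
  m = 010 → c = 0111101, weight = 5.
  m = 110 → c = 1000011, weight = 3.
  m = 001 → c = 0100011, weight = 3.
  m = 101 → c = 1011101, weight = 5.
  m = 011 → c = 0011110, weight = 4.
  m = 111 → c = 1100000, weight = 2.
Tally weights:
  weight 0: 1 codewords.
  weight 2: 1 codewords.
  weight 3: 2 codewords.
  weight 4: 1 codewords.
  weight 5: 2 codewords.
  weight 6: 1 codewords.
Minimum distance d = smallest w > 0 with A_w > 0 = 2.
Sanity: Σ A_w = 8 = 2^3 = 8 ✓.


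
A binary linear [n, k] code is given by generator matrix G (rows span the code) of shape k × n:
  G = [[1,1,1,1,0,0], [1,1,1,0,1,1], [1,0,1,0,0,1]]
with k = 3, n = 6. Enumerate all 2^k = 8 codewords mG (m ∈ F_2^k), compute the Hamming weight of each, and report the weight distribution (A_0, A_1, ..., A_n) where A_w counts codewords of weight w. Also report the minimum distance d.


Weight distribution: A_0 = 1, A_2 = 1, A_3 = 3, A_4 = 2, A_5 = 1. Minimum distance d = 2.

Enumerate all 2^3 = 8 messages m ∈ F_2^3.
For each, compute codeword c = mG in F_2^6, then tally its weight.
  m = 000 → c = 000000, weight = 0.
  m = 100 → c = 111100, weight = 4.
  m = 010 → c = 111011, weight = 5.
  m = 110 → c = 000111, weight = 3.
  m = 001 → c = 101001, weight = 3.
  m = 101 → c = 010101, weight = 3.
  m = 011 → c = 010010, weight = 2.
  m = 111 → c = 101110, weight = 4.
Tally weights:
  weight 0: 1 codewords.
  weight 2: 1 codewords.
  weight 3: 3 codewords.
  weight 4: 2 codewords.
  weight 5: 1 codewords.
Minimum distance d = smallest w > 0 with A_w > 0 = 2.
Sanity: Σ A_w = 8 = 2^3 = 8 ✓.


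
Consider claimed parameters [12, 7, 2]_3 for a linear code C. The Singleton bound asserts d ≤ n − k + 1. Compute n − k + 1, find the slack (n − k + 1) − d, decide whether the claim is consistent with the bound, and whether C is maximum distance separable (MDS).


Singleton RHS = n − k + 1 = 6, slack = 4, bound satisfied, not MDS.

Singleton bound: d ≤ n − k + 1.
Here n = 12, k = 7, so n − k + 1 = 6.
Given d = 2, check d ≤ 6: YES.
Slack = (n − k + 1) − d = 4.
The code is NOT MDS (slack = 4 > 0).
Description: the claimed parameters are [12, 7, 2]_3; such a code would be non-MDS.


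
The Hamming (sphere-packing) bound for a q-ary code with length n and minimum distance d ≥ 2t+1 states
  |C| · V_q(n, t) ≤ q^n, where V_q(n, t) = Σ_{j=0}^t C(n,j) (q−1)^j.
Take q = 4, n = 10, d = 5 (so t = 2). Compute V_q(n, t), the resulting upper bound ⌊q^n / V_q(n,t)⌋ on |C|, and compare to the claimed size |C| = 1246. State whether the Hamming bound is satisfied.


V_q(n, t) = 436, q^n = 1048576, Hamming bound = 2404, |C| = 1246 ≤ bound (satisfied).

Step 1: Compute V_q(n, t) = Σ_{j=0}^2 C(n, j) (q−1)^j.
  j = 0: C(10,0)·(3)^0 = 1·1 = 1.
  j = 1: C(10,1)·(3)^1 = 10·3 = 30.
  j = 2: C(10,2)·(3)^2 = 45·9 = 405.
  V_q(n, t) = 1 + 30 + 405 = 436.
Step 2: q^n = 4^10 = 1048576.
Step 3: Hamming bound ⌊q^n / V_q(n,t)⌋ = ⌊1048576/436⌋ = 2404.
Step 4: Compare |C| = 1246 to 2404: satisfied.
The claimed |C| lies below the Hamming bound.


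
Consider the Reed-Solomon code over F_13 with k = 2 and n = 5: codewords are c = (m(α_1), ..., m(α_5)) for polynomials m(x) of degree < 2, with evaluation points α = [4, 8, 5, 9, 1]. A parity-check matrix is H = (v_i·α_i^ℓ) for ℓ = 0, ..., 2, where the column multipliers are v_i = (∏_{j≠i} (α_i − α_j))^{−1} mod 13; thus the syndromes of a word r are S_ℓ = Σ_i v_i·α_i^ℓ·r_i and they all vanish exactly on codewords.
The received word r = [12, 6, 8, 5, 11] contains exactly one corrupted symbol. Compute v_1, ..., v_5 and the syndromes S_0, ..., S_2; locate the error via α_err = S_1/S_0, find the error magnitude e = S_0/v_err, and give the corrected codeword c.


S = (7, 4, 6), error at position 2, error magnitude e = 10, c = [12, 9, 8, 5, 11].

Step 1: column multipliers v_i = (∏_{j≠i}(α_i − α_j))^{−1} mod 13.
  i = 1 (α = 4): (4−8)(4−5)(4−9)(4−1) = (−4)·(−1)·(−5)·3 = −60 ≡ 5, so v_1 = 5^{−1} = 8 (mod 13).
  i = 2 (α = 8): (8−4)(8−5)(8−9)(8−1) = 4·3·(−1)·7 = −84 ≡ 7, so v_2 = 7^{−1} = 2 (mod 13).
  i = 3 (α = 5): (5−4)(5−8)(5−9)(5−1) = 1·(−3)·(−4)·4 = 48 ≡ 9, so v_3 = 9^{−1} = 3 (mod 13).
  i = 4 (α = 9): (9−4)(9−8)(9−5)(9−1) = 5·1·4·8 = 160 ≡ 4, so v_4 = 4^{−1} = 10 (mod 13).
  i = 5 (α = 1): (1−4)(1−8)(1−5)(1−9) = (−3)·(−7)·(−4)·(−8) = 672 ≡ 9, so v_5 = 9^{−1} = 3 (mod 13).
  v = [8, 2, 3, 10, 3].
Step 2: syndromes of r = [12, 6, 8, 5, 11] (all sums mod 13).
  S_0 = Σ v_i r_i = 8·12 + 2·6 + 3·8 + 10·5 + 3·11 = 215 ≡ 7.
  S_1 = Σ v_i α_i r_i = 8·4·12 + 2·8·6 + 3·5·8 + 10·9·5 + 3·1·11 = 1083 ≡ 4.
  α_i^2 mod 13 = [3, 12, 12, 3, 1].
  S_2 = Σ v_i α_i^2 r_i = 8·3·12 + 2·12·6 + 3·12·8 + 10·3·5 + 3·1·11 = 903 ≡ 6.
  S = (7, 4, 6) ≠ 0, so r is not a codeword (an error is present).
Step 3: locate the error. For a single error e at position i, S_ℓ = v_i·e·α_i^ℓ, so α_err = S_1/S_0.
  S_0^{−1} = 7^{−1} = 2 (mod 13), so α_err = 4·2 = 8 ≡ 8 = α_2. Error position i = 2.
  Consistency check: S_2/S_1 = 6·10 = 60 ≡ 8 = α_err ✓ (single-error assumption holds).
Step 4: error magnitude e = S_0/v_2 = S_0·∏_{j≠2}(α_2 − α_j) = 7·7 = 49 ≡ 10 (mod 13).
Step 5: correct position 2: c_2 = r_2 − e = 6 − 10 ≡ 9 (mod 13). Hence c = [12, 9, 8, 5, 11].
  Check: interpolating c through the α_i gives m(x) = 2 + 9·x (degree < 2) with m(α_i) = c_i for every i, so c is indeed a codeword.


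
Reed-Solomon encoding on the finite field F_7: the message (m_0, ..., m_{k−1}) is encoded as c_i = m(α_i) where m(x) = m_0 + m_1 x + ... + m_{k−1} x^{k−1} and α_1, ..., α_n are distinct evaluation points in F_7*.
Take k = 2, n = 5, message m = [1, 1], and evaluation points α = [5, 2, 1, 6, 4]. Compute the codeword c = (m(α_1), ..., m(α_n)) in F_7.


c = [6, 3, 2, 0, 5]

Message polynomial: m(x) = 1 + 1·x (mod 7).
For each evaluation point α_i, compute m(α_i) mod 7:
  α_1 = 5: Horner steps 1 → 6, so m(5) = 6.
  α_2 = 2: Horner steps 1 → 3, so m(2) = 3.
  α_3 = 1: Horner steps 1 → 2, so m(1) = 2.
  α_4 = 6: Horner steps 1 → 0, so m(6) = 0.
  α_5 = 4: Horner steps 1 → 5, so m(4) = 5.
Codeword c = [6, 3, 2, 0, 5] ∈ F_7^5.


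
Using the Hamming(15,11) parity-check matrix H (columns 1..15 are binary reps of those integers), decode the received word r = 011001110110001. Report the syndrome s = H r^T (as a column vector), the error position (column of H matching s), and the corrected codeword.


s = (0, 1, 1, 0)^T, error position = 6, corrected codeword c = 011000110110001

Compute s = H r^T mod 2 one row at a time:
  s_1 = 1 + 0 + 1 + 1 + 0 + 0 + 0 + 1 = 4 ≡ 0 (mod 2).
  s_2 = 0 + 0 + 1 + 1 + 0 + 0 + 0 + 1 = 3 ≡ 1 (mod 2).
  s_3 = 1 + 1 + 1 + 1 + 1 + 1 + 0 + 1 = 7 ≡ 1 (mod 2).
  s_4 = 0 + 1 + 0 + 1 + 0 + 1 + 0 + 1 = 4 ≡ 0 (mod 2).
s = (0, 1, 1, 0)^T — this equals column 6 of H (binary 0110), so error is at position 6.
Correct: flip bit 6 of r = 011001110110001 to get c = 011000110110001.


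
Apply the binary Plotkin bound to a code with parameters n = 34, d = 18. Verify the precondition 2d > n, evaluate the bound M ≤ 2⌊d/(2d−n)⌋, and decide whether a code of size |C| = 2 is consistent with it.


Plotkin bound M ≤ 18; given |C| = 2 ≤ bound (satisfied).

Check applicability: 2d = 36, n = 34.
2d − n = 2 > 0, so Plotkin applies.
Compute d/(2d−n) = 18/2 ≈ 9.0000.
⌊d/(2d−n)⌋ = 9.
Plotkin bound: M ≤ 2·9 = 18.
Given |C| = 2, check: satisfied.
This |C| is below the Plotkin bound.


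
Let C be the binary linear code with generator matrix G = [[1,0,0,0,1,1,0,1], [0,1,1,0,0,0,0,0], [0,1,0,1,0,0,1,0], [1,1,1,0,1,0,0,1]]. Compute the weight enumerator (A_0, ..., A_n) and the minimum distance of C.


Weight distribution: A_0 = 1, A_1 = 1, A_2 = 1, A_3 = 4, A_4 = 3, A_5 = 1, A_6 = 3, A_7 = 2. Minimum distance d = 1.

Enumerate all 2^4 = 16 messages m ∈ F_2^4.
For each, compute codeword c = mG in F_2^8, then tally its weight.
  m = 0000 → c = 00000000, weight = 0.
  m = 1000 → c = 10001101, weight = 4.
  m = 0100 → c = 01100000, weight = 2.
  m = 1100 → c = 11101101, weight = 6.
  m = 0010 → c = 01010010, weight = 3.
  m = 1010 → c = 11011111, weight = 7.
  m = 0110 → c = 00110010, weight = 3.
  m = 1110 → c = 10111111, weight = 7.
  m = 0001 → c = 11101001, weight = 5.
  m = 1001 → c = 01100100, weight = 3.
  m = 0101 → c = 10001001, weight = 3.
  m = 1101 → c = 00000100, weight = 1.
  m = 0011 → c = 10111011, weight = 6.
  m = 1011 → c = 00110110, weight = 4.
  m = 0111 → c = 11011011, weight = 6.
  m = 1111 → c = 01010110, weight = 4.
Tally weights:
  weight 0: 1 codewords.
  weight 1: 1 codewords.
  weight 2: 1 codewords.
  weight 3: 4 codewords.
  weight 4: 3 codewords.
  weight 5: 1 codewords.
  weight 6: 3 codewords.
  weight 7: 2 codewords.
Minimum distance d = smallest w > 0 with A_w > 0 = 1.
Sanity: Σ A_w = 16 = 2^4 = 16 ✓.


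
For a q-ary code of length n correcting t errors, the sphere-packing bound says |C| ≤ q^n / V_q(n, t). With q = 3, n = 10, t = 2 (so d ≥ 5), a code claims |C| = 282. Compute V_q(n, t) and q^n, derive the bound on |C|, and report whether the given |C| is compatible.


V_q(n, t) = 201, q^n = 59049, Hamming bound = 293, |C| = 282 ≤ bound (satisfied).

Step 1: Compute V_q(n, t) = Σ_{j=0}^2 C(n, j) (q−1)^j.
  j = 0: C(10,0)·(2)^0 = 1·1 = 1.
  j = 1: C(10,1)·(2)^1 = 10·2 = 20.
  j = 2: C(10,2)·(2)^2 = 45·4 = 180.
  V_q(n, t) = 1 + 20 + 180 = 201.
Step 2: q^n = 3^10 = 59049.
Step 3: Hamming bound ⌊q^n / V_q(n,t)⌋ = ⌊59049/201⌋ = 293.
Step 4: Compare |C| = 282 to 293: satisfied.
The claimed |C| lies below the Hamming bound.


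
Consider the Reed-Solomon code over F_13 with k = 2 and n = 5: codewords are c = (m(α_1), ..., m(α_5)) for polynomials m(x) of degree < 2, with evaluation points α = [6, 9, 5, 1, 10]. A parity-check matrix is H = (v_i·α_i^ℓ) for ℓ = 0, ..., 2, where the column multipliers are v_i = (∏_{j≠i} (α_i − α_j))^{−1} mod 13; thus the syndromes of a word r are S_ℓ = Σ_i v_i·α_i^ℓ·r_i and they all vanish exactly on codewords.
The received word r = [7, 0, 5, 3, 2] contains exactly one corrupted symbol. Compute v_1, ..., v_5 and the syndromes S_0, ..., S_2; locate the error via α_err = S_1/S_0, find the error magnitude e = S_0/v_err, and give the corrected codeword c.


S = (11, 11, 11), error at position 4, error magnitude e = 6, c = [7, 0, 5, 10, 2].

Step 1: column multipliers v_i = (∏_{j≠i}(α_i − α_j))^{−1} mod 13.
  i = 1 (α = 6): (6−9)(6−5)(6−1)(6−10) = (−3)·1·5·(−4) = 60 ≡ 8, so v_1 = 8^{−1} = 5 (mod 13).
  i = 2 (α = 9): (9−6)(9−5)(9−1)(9−10) = 3·4·8·(−1) = −96 ≡ 8, so v_2 = 8^{−1} = 5 (mod 13).
  i = 3 (α = 5): (5−6)(5−9)(5−1)(5−10) = (−1)·(−4)·4·(−5) = −80 ≡ 11, so v_3 = 11^{−1} = 6 (mod 13).
  i = 4 (α = 1): (1−6)(1−9)(1−5)(1−10) = (−5)·(−8)·(−4)·(−9) = 1440 ≡ 10, so v_4 = 10^{−1} = 4 (mod 13).
  i = 5 (α = 10): (10−6)(10−9)(10−5)(10−1) = 4·1·5·9 = 180 ≡ 11, so v_5 = 11^{−1} = 6 (mod 13).
  v = [5, 5, 6, 4, 6].
Step 2: syndromes of r = [7, 0, 5, 3, 2] (all sums mod 13).
  S_0 = Σ v_i r_i = 5·7 + 5·0 + 6·5 + 4·3 + 6·2 = 89 ≡ 11.
  S_1 = Σ v_i α_i r_i = 5·6·7 + 5·9·0 + 6·5·5 + 4·1·3 + 6·10·2 = 492 ≡ 11.
  α_i^2 mod 13 = [10, 3, 12, 1, 9].
  S_2 = Σ v_i α_i^2 r_i = 5·10·7 + 5·3·0 + 6·12·5 + 4·1·3 + 6·9·2 = 830 ≡ 11.
  S = (11, 11, 11) ≠ 0, so r is not a codeword (an error is present).
Step 3: locate the error. For a single error e at position i, S_ℓ = v_i·e·α_i^ℓ, so α_err = S_1/S_0.
  S_0^{−1} = 11^{−1} = 6 (mod 13), so α_err = 11·6 = 66 ≡ 1 = α_4. Error position i = 4.
  Consistency check: S_2/S_1 = 11·6 = 66 ≡ 1 = α_err ✓ (single-error assumption holds).
Step 4: error magnitude e = S_0/v_4 = S_0·∏_{j≠4}(α_4 − α_j) = 11·10 = 110 ≡ 6 (mod 13).
Step 5: correct position 4: c_4 = r_4 − e = 3 − 6 ≡ 10 (mod 13). Hence c = [7, 0, 5, 10, 2].
  Check: interpolating c through the α_i gives m(x) = 8 + 2·x (degree < 2) with m(α_i) = c_i for every i, so c is indeed a codeword.


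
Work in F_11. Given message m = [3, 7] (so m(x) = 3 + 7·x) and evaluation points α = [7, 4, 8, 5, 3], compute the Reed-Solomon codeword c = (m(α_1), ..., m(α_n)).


c = [8, 9, 4, 5, 2]

Message polynomial: m(x) = 3 + 7·x (mod 11).
For each evaluation point α_i, compute m(α_i) mod 11:
  α_1 = 7: Horner steps 7 → 8, so m(7) = 8.
  α_2 = 4: Horner steps 7 → 9, so m(4) = 9.
  α_3 = 8: Horner steps 7 → 4, so m(8) = 4.
  α_4 = 5: Horner steps 7 → 5, so m(5) = 5.
  α_5 = 3: Horner steps 7 → 2, so m(3) = 2.
Codeword c = [8, 9, 4, 5, 2] ∈ F_11^5.
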